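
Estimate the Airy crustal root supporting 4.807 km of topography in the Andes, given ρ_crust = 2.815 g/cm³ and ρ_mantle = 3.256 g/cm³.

Balancing pressure at the compensation depth: the weight of the topography is balanced by the buoyancy of the root, ρ_c h = (ρ_m − ρ_c) r.
r = h · ρ_c / (ρ_m − ρ_c) = 4.807 km × 2.815 / (3.256 − 2.815) = 30.7 km.

30.7 km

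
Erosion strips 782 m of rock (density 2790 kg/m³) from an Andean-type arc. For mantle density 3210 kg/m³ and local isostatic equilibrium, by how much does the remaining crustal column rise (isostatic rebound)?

680 m

Unloading: uplift u = e ρ_c/ρ_m = 782 m × 2790/3210 = 680 m.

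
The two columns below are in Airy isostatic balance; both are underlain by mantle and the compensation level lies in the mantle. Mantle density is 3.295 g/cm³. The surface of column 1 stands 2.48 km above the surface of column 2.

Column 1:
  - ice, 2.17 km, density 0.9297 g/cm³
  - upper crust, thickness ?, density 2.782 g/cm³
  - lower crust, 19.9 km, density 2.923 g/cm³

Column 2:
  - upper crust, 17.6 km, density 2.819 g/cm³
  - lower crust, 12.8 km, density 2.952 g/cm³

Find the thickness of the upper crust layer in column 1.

Take the compensation level at the base of the deeper column (depth z_c below the surface of column 1) and equate Σ ρ_i t_i down to z_c; mantle fills any gap and the z_c terms cancel.
Column 1: 2.17×0.9297 + x×2.782 + 19.9×2.923 + (z_c − 22.07 − x)×3.295
Column 2: 2.48×0 + 17.6×2.819 + 12.8×2.952 + (z_c − 2.48 − 30.4)×3.295
The z_c×3.295 term appears on both sides and cancels. Collect the known terms of each column as K = Σ(ρt)_known − 3.295 × (depth of known layers): K_1 = 60.185149 − 3.295×22.07 = −12.535501; K_2 = 87.4 − 3.295×(2.48 + 30.4) = −20.9396.
Balance: K_1 − x×(3.295 − 2.782) = K_2, so x = (K_1 − K_2)/(3.295 − 2.782) = 8.4041/0.513 = 16.4 km.

16.4 km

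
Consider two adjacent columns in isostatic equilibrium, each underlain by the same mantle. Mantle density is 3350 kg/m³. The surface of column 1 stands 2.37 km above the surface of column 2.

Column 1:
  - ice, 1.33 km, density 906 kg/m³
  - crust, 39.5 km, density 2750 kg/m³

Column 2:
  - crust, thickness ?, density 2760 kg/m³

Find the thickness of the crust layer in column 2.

32.2 km

Take the compensation level at the base of the deeper column (depth z_c below the surface of column 1) and equate Σ ρ_i t_i down to z_c; mantle fills any gap and the z_c terms cancel.
Column 1: 1.33×906 + 39.5×2750 + (z_c − 40.83)×3350
Column 2: 2.37×0 + x×2760 + (z_c − 2.37 − 0 − x)×3350
The z_c×3350 term appears on both sides and cancels. Collect the known terms of each column as K = Σ(ρt)_known − 3350 × (depth of known layers): K_1 = 109829.98 − 3350×40.83 = −26950.52; K_2 = 0 − 3350×(2.37 + 0) = −7939.5.
Balance: K_1 = K_2 − x×(3350 − 2760), so x = (K_2 − K_1)/(3350 − 2760) = 19011/590 = 32.2 km.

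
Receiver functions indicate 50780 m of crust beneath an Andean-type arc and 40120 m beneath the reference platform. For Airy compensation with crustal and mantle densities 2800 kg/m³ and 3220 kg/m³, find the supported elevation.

1390 m

Excess crust Δ = 50780 m − 40120 m = 10660 m, split between elevation h and root r with h + r = Δ.
Airy balance ρ_c h = (ρ_m − ρ_c) r gives r = h ρ_c/(ρ_m − ρ_c), so h (1 + ρ_c/(ρ_m − ρ_c)) = Δ, i.e. h = Δ (ρ_m − ρ_c)/ρ_m.
h = 10660 m × 420/3220 = 1390 m.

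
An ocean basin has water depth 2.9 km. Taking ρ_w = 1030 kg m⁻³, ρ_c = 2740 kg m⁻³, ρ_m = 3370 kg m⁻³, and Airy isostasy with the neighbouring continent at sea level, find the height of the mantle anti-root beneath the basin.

7.87 km

Equating mass per unit area of the two columns: replacing crust with seawater at the top is compensated by replacing crust with mantle at the base: d (ρ_c − ρ_w) = a (ρ_m − ρ_c).
a = d (ρ_c − ρ_w)/(ρ_m − ρ_c) = 2.9 km × 1710/630 = 7.87 km.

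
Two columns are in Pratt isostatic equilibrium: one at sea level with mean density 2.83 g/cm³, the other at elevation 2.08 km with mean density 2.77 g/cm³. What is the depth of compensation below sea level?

ρ_ref D = ρ (D + h) → D (ρ_ref − ρ) = ρ h.
D = ρ h/(ρ_ref − ρ) = 2.77 × 2.08 km/(2.83 − 2.77) = 96 km.

96 km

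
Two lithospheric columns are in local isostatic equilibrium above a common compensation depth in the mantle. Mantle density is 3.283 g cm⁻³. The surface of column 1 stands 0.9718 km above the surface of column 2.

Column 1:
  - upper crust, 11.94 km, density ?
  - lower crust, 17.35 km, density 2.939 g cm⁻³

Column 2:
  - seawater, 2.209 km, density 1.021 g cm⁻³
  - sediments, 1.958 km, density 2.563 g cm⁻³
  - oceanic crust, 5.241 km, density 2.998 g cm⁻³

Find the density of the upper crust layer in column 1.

2.85 g cm⁻³

Take the compensation level at the base of the deeper column (depth z_c below the surface of column 1) and equate Σ ρ_i t_i down to z_c; mantle fills any gap and the z_c terms cancel.
Column 1: 11.94×ρ + 17.35×2.939 + (z_c − 29.29)×3.283
Column 2: 0.9718×0 + 2.209×1.021 + 1.958×2.563 + 5.241×2.998 + (z_c − 0.9718 − 9.408)×3.283
The z_c×3.283 term appears on both sides and cancels. Collect the known terms of each column as K = Σ(ρt)_known − 3.283 × (depth of known layers): K_1 = 50.99165 − 3.283×29.29 = −45.16742; K_2 = 22.986261 − 3.283×(0.9718 + 9.408) = −11.0906224.
Balance: K_1 + 11.94×ρ = K_2, so ρ = (K_2 − K_1)/11.94 = 34.0768/11.94 = 2.85 g cm⁻³.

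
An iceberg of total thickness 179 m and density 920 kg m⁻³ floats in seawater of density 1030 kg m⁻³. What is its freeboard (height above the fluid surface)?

Floating equilibrium: submerged depth d = t ρ_obj/ρ_fluid = 179 m × 920/1030 = 159.9 m.
Freeboard = t − d = 179 m − 159.9 m = 19.1 m.

19.1 m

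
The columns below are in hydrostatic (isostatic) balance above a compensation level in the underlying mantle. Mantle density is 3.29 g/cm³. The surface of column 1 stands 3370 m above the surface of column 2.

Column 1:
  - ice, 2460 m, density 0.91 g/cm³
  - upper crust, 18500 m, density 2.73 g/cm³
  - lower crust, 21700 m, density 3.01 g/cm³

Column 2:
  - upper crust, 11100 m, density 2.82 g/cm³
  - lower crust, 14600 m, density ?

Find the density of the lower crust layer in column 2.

2.88 g/cm³

Take the compensation level at the base of the deeper column (depth z_c below the surface of column 1) and equate Σ ρ_i t_i down to z_c; mantle fills any gap and the z_c terms cancel.
Column 1: 2460×0.91 + 18500×2.73 + 21700×3.01 + (z_c − 42660)×3.29
Column 2: 3370×0 + 11100×2.82 + 14600×ρ + (z_c − 3370 − 25700)×3.29
The z_c×3.29 term appears on both sides and cancels. Collect the known terms of each column as K = Σ(ρt)_known − 3.29 × (depth of known layers): K_1 = 118060.6 − 3.29×42660 = −22290.8; K_2 = 31302 − 3.29×(3370 + 25700) = −64338.3.
Balance: K_1 = K_2 + 14600×ρ, so ρ = (K_1 − K_2)/14600 = 42047.5/14600 = 2.88 g/cm³.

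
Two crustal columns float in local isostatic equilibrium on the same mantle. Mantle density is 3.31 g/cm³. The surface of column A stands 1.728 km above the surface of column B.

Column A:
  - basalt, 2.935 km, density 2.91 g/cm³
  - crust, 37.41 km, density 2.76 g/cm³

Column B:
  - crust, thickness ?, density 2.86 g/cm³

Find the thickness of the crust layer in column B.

35.6 km

Take the compensation level at the base of the deeper column (depth z_c below the surface of column A) and equate Σ ρ_i t_i down to z_c; mantle fills any gap and the z_c terms cancel.
Column A: 2.935×2.91 + 37.41×2.76 + (z_c − 40.345)×3.31
Column B: 1.728×0 + x×2.86 + (z_c − 1.728 − 0 − x)×3.31
The z_c×3.31 term appears on both sides and cancels. Collect the known terms of each column as K = Σ(ρt)_known − 3.31 × (depth of known layers): K_A = 111.79245 − 3.31×40.345 = −21.7495; K_B = 0 − 3.31×(1.728 + 0) = −5.71968.
Balance: K_A = K_B − x×(3.31 − 2.86), so x = (K_B − K_A)/(3.31 − 2.86) = 16.0298/0.45 = 35.6 km.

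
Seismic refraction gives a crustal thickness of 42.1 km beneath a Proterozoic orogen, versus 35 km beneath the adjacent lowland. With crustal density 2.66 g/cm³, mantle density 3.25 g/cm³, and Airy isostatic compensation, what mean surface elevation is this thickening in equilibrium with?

Excess crust Δ = 42.1 km − 35 km = 7.1 km, split between elevation h and root r with h + r = Δ.
Airy balance ρ_c h = (ρ_m − ρ_c) r gives r = h ρ_c/(ρ_m − ρ_c), so h (1 + ρ_c/(ρ_m − ρ_c)) = Δ, i.e. h = Δ (ρ_m − ρ_c)/ρ_m.
h = 7.1 km × 0.59/3.25 = 1.29 km.

1.29 km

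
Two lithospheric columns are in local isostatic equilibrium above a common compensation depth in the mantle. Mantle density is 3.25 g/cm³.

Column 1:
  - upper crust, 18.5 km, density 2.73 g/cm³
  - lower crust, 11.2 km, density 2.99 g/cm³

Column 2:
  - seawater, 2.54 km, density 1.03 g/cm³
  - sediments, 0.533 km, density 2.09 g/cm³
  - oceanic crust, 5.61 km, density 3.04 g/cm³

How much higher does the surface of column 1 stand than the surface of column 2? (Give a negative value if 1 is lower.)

1.57 km

For any compensation level in the mantle, the mantle terms cancel and isostasy reduces to e = (Σt_1 − Σt_2) − (Σ(ρt)_1 − Σ(ρt)_2) / ρ_m.
Σt_1 = 29.7 km; Σt_2 = 8.683 km; Σ(ρt)_1 = 83.993; Σ(ρt)_2 = 20.78457 (in km·g/cm³).
e = (29.7 − 8.683) − (83.993 − 20.78457) / 3.25 = 1.57 km.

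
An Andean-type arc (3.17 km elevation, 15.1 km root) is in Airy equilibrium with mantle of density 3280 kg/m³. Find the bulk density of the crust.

ρ_c h = (ρ_m − ρ_c) r → ρ_c (h + r) = ρ_m r → ρ_c = ρ_m r / (h + r).
ρ_c = 3280 × 15.1 km / (3.17 km + 15.1 km) = 2710 kg/m³.

2710 kg/m³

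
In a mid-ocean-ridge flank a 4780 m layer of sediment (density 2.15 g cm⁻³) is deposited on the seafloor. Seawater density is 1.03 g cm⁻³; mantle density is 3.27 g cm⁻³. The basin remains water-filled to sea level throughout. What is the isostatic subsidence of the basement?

2390 m

Submarine loading: the sediment displaces seawater, and the subsidence is in turn flooded, so s (ρ_m − ρ_w) = t (ρ_sed − ρ_w).
s = 4780 m × (2.15 − 1.03) / (3.27 − 1.03) = 2390 m.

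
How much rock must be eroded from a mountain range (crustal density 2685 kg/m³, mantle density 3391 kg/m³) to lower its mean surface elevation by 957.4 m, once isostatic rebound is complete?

Net drop Δ = e − u = e − e ρ_c/ρ_m = e (ρ_m − ρ_c)/ρ_m.
e = Δ ρ_m/(ρ_m − ρ_c) = 957.4 m × 3391/706 = 4600 m.

4600 m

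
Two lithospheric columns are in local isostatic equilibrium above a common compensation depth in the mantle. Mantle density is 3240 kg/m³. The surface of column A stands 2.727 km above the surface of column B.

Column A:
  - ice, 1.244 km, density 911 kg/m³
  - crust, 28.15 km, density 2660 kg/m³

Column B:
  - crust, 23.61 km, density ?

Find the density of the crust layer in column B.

2800 kg/m³

Take the compensation level at the base of the deeper column (depth z_c below the surface of column A) and equate Σ ρ_i t_i down to z_c; mantle fills any gap and the z_c terms cancel.
Column A: 1.244×911 + 28.15×2660 + (z_c − 29.394)×3240
Column B: 2.727×0 + 23.61×ρ + (z_c − 2.727 − 23.61)×3240
The z_c×3240 term appears on both sides and cancels. Collect the known terms of each column as K = Σ(ρt)_known − 3240 × (depth of known layers): K_A = 76012.284 − 3240×29.394 = −19224.276; K_B = 0 − 3240×(2.727 + 23.61) = −85331.88.
Balance: K_A = K_B + 23.61×ρ, so ρ = (K_A − K_B)/23.61 = 66107.6/23.61 = 2800 kg/m³.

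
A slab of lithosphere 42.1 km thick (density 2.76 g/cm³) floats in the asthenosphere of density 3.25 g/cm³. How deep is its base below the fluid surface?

Draft d = t ρ_obj/ρ_fluid = 42.1 km × 2.76/3.25 = 35.8 km.

35.8 km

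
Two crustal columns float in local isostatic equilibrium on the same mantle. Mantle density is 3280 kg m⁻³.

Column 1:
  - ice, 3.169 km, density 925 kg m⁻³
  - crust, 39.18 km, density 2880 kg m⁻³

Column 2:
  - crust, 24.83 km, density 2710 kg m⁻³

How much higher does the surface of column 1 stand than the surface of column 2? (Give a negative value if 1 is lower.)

2.74 km

For any compensation level in the mantle, the mantle terms cancel and isostasy reduces to e = (Σt_1 − Σt_2) − (Σ(ρt)_1 − Σ(ρt)_2) / ρ_m.
Σt_1 = 42.349 km; Σt_2 = 24.83 km; Σ(ρt)_1 = 115769.725; Σ(ρt)_2 = 67289.3 (in km·kg m⁻³).
e = (42.349 − 24.83) − (115769.725 − 67289.3) / 3280 = 2.74 km.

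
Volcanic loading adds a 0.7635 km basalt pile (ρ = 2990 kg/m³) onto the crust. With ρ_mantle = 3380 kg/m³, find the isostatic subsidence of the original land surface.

0.675 km

Subaerial loading: s = t ρ_load / ρ_m.
s = 0.7635 km × 2990/3380 = 0.675 km.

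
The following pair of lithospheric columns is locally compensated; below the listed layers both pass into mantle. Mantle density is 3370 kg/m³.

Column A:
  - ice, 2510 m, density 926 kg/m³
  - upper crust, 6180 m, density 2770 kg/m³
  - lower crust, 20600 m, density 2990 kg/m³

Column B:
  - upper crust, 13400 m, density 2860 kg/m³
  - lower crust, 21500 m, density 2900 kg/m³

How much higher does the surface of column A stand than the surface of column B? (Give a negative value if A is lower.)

217 m

For any compensation level in the mantle, the mantle terms cancel and isostasy reduces to e = (Σt_A − Σt_B) − (Σ(ρt)_A − Σ(ρt)_B) / ρ_m.
Σt_A = 29290 m; Σt_B = 34900 m; Σ(ρt)_A = 81036860; Σ(ρt)_B = 100674000 (in m·kg/m³).
e = (29290 − 34900) − (81036860 − 100674000) / 3370 = 217 m.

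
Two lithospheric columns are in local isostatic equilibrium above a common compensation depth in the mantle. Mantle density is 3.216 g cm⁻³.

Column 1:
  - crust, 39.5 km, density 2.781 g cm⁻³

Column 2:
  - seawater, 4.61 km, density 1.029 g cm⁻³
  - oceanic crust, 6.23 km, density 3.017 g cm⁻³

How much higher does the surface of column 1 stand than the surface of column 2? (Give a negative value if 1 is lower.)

1.82 km

For any compensation level in the mantle, the mantle terms cancel and isostasy reduces to e = (Σt_1 − Σt_2) − (Σ(ρt)_1 − Σ(ρt)_2) / ρ_m.
Σt_1 = 39.5 km; Σt_2 = 10.84 km; Σ(ρt)_1 = 109.8495; Σ(ρt)_2 = 23.5396 (in km·g cm⁻³).
e = (39.5 − 10.84) − (109.8495 − 23.5396) / 3.216 = 1.82 km.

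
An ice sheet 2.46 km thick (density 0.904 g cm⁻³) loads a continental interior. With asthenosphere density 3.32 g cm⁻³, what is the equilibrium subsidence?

0.67 km

In Airy isostatic equilibrium: the ice load ρ_ice t is balanced by mantle displaced below, ρ_m s.
s = t ρ_ice / ρ_m = 2.46 km × 0.904/3.32 = 0.67 km.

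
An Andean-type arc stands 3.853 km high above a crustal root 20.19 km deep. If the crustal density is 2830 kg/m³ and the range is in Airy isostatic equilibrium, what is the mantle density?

3370 kg/m³

Airy balance: ρ_c h = (ρ_m − ρ_c) r → ρ_m = ρ_c (1 + h/r).
ρ_m = 2830 × (1 + 3.853 km/20.19 km) = 3370 kg/m³.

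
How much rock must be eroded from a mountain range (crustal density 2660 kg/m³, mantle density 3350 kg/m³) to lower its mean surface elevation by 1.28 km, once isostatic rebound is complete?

6.21 km

Net drop Δ = e − u = e − e ρ_c/ρ_m = e (ρ_m − ρ_c)/ρ_m.
e = Δ ρ_m/(ρ_m − ρ_c) = 1.28 km × 3350/690 = 6.21 km.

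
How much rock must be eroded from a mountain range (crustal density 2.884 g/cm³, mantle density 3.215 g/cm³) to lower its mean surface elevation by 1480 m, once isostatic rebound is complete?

14400 m

Net drop Δ = e − u = e − e ρ_c/ρ_m = e (ρ_m − ρ_c)/ρ_m.
e = Δ ρ_m/(ρ_m − ρ_c) = 1480 m × 3.215/0.331 = 14400 m.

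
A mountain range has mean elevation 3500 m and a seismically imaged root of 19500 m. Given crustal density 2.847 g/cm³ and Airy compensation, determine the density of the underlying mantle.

3.36 g/cm³

Airy balance: ρ_c h = (ρ_m − ρ_c) r → ρ_m = ρ_c (1 + h/r).
ρ_m = 2.847 × (1 + 3500 m/19500 m) = 3.36 g/cm³.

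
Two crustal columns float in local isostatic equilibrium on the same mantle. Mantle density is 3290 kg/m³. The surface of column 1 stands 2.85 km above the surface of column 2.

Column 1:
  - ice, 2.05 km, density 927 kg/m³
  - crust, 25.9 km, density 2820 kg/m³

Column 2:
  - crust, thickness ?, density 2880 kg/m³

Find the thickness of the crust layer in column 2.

Take the compensation level at the base of the deeper column (depth z_c below the surface of column 1) and equate Σ ρ_i t_i down to z_c; mantle fills any gap and the z_c terms cancel.
Column 1: 2.05×927 + 25.9×2820 + (z_c − 27.95)×3290
Column 2: 2.85×0 + x×2880 + (z_c − 2.85 − 0 − x)×3290
The z_c×3290 term appears on both sides and cancels. Collect the known terms of each column as K = Σ(ρt)_known − 3290 × (depth of known layers): K_1 = 74938.35 − 3290×27.95 = −17017.15; K_2 = 0 − 3290×(2.85 + 0) = −9376.5.
Balance: K_1 = K_2 − x×(3290 − 2880), so x = (K_2 − K_1)/(3290 − 2880) = 7640.65/410 = 18.6 km.

18.6 km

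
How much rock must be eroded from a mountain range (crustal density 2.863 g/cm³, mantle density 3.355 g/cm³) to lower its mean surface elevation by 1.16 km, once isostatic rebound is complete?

Net drop Δ = e − u = e − e ρ_c/ρ_m = e (ρ_m − ρ_c)/ρ_m.
e = Δ ρ_m/(ρ_m − ρ_c) = 1.16 km × 3.355/0.492 = 7.91 km.

7.91 km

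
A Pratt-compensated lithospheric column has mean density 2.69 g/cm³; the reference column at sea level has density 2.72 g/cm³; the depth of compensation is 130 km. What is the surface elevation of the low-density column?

ρ_ref D = ρ (D + h) → h = D (ρ_ref − ρ)/ρ.
h = 130 km × (2.72 − 2.69)/2.69 = 1.45 km.

1.45 km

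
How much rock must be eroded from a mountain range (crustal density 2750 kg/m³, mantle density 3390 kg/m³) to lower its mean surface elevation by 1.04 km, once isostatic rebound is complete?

5.51 km

Net drop Δ = e − u = e − e ρ_c/ρ_m = e (ρ_m − ρ_c)/ρ_m.
e = Δ ρ_m/(ρ_m − ρ_c) = 1.04 km × 3390/640 = 5.51 km.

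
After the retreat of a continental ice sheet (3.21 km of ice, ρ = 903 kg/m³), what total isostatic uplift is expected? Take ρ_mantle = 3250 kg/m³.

Removing the load lets mantle flow back in; uplift u satisfies ρ_ice t = ρ_m u.
u = t ρ_ice/ρ_m = 3.21 km × 903/3250 = 0.892 km.

0.892 km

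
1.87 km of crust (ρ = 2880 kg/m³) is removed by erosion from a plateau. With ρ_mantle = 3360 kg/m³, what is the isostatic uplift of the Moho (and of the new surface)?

Unloading: uplift u = e ρ_c/ρ_m = 1.87 km × 2880/3360 = 1.6 km.

1.6 km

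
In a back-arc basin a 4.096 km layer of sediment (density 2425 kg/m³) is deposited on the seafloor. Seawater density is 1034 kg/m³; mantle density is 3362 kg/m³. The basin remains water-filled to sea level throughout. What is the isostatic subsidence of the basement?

2.45 km

Submarine loading: the sediment displaces seawater, and the subsidence is in turn flooded, so s (ρ_m − ρ_w) = t (ρ_sed − ρ_w).
s = 4.096 km × (2425 − 1034) / (3362 − 1034) = 2.45 km.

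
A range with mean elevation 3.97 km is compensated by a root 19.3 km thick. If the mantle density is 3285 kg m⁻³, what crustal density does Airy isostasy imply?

2720 kg m⁻³

ρ_c h = (ρ_m − ρ_c) r → ρ_c (h + r) = ρ_m r → ρ_c = ρ_m r / (h + r).
ρ_c = 3285 × 19.3 km / (3.97 km + 19.3 km) = 2720 kg m⁻³.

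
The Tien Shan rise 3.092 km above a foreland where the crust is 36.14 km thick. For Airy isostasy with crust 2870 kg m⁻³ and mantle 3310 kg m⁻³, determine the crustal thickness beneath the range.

Root depth r = h ρ_c / (ρ_m − ρ_c) = 3.092 km × 2870 / 440 = 20.17 km.
Total thickness = T + h + r = 36.14 km + 3.092 km + 20.17 km = 59.4 km.

59.4 km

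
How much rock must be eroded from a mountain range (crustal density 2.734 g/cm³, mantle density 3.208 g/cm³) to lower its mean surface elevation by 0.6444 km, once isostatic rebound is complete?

4.36 km

Net drop Δ = e − u = e − e ρ_c/ρ_m = e (ρ_m − ρ_c)/ρ_m.
e = Δ ρ_m/(ρ_m − ρ_c) = 0.6444 km × 3.208/0.474 = 4.36 km.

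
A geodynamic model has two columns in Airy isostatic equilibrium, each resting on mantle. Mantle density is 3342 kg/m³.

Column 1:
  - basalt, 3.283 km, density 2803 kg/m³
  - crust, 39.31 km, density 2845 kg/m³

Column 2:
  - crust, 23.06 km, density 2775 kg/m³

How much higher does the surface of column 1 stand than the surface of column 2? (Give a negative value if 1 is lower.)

2.46 km

For any compensation level in the mantle, the mantle terms cancel and isostasy reduces to e = (Σt_1 − Σt_2) − (Σ(ρt)_1 − Σ(ρt)_2) / ρ_m.
Σt_1 = 42.593 km; Σt_2 = 23.06 km; Σ(ρt)_1 = 121039.199; Σ(ρt)_2 = 63991.5 (in km·kg/m³).
e = (42.593 − 23.06) − (121039.199 − 63991.5) / 3342 = 2.46 km.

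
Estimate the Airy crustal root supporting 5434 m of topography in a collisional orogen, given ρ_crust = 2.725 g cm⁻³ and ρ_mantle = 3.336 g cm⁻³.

24200 m

Isostatic balance requires: the weight of the topography is balanced by the buoyancy of the root, ρ_c h = (ρ_m − ρ_c) r.
r = h · ρ_c / (ρ_m − ρ_c) = 5434 m × 2.725 / (3.336 − 2.725) = 24200 m.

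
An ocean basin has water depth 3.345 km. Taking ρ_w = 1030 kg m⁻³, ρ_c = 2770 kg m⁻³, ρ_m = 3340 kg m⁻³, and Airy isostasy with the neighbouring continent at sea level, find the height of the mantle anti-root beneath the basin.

Equating mass per unit area of the two columns: replacing crust with seawater at the top is compensated by replacing crust with mantle at the base: d (ρ_c − ρ_w) = a (ρ_m − ρ_c).
a = d (ρ_c − ρ_w)/(ρ_m − ρ_c) = 3.345 km × 1740/570 = 10.2 km.

10.2 km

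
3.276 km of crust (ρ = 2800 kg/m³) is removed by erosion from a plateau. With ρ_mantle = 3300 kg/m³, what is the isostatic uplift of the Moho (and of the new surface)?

2.78 km

Unloading: uplift u = e ρ_c/ρ_m = 3.276 km × 2800/3300 = 2.78 km.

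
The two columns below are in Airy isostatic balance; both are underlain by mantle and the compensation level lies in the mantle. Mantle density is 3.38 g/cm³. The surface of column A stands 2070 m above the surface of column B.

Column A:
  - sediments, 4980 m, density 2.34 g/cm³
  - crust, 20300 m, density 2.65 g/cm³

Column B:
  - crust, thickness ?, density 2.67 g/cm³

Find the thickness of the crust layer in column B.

18300 m

Take the compensation level at the base of the deeper column (depth z_c below the surface of column A) and equate Σ ρ_i t_i down to z_c; mantle fills any gap and the z_c terms cancel.
Column A: 4980×2.34 + 20300×2.65 + (z_c − 25280)×3.38
Column B: 2070×0 + x×2.67 + (z_c − 2070 − 0 − x)×3.38
The z_c×3.38 term appears on both sides and cancels. Collect the known terms of each column as K = Σ(ρt)_known − 3.38 × (depth of known layers): K_A = 65448.2 − 3.38×25280 = −19998.2; K_B = 0 − 3.38×(2070 + 0) = −6996.6.
Balance: K_A = K_B − x×(3.38 − 2.67), so x = (K_B − K_A)/(3.38 − 2.67) = 13001.6/0.71 = 18300 m.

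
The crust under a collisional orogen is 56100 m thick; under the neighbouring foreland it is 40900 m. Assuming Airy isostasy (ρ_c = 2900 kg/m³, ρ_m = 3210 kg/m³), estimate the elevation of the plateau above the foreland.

1470 m

Excess crust Δ = 56100 m − 40900 m = 15200 m, split between elevation h and root r with h + r = Δ.
Airy balance ρ_c h = (ρ_m − ρ_c) r gives r = h ρ_c/(ρ_m − ρ_c), so h (1 + ρ_c/(ρ_m − ρ_c)) = Δ, i.e. h = Δ (ρ_m − ρ_c)/ρ_m.
h = 15200 m × 310/3210 = 1470 m.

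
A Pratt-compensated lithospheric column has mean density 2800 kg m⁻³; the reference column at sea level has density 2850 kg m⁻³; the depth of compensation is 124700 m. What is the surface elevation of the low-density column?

2230 m

ρ_ref D = ρ (D + h) → h = D (ρ_ref − ρ)/ρ.
h = 124700 m × (2850 − 2800)/2800 = 2230 m.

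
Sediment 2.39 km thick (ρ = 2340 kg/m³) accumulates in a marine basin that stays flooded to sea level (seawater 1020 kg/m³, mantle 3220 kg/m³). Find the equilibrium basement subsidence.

1.43 km

Submarine loading: the sediment displaces seawater, and the subsidence is in turn flooded, so s (ρ_m − ρ_w) = t (ρ_sed − ρ_w).
s = 2.39 km × (2340 − 1020) / (3220 − 1020) = 1.43 km.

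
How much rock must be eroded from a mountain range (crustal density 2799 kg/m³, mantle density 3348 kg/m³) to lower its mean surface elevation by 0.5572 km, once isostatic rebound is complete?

Net drop Δ = e − u = e − e ρ_c/ρ_m = e (ρ_m − ρ_c)/ρ_m.
e = Δ ρ_m/(ρ_m − ρ_c) = 0.5572 km × 3348/549 = 3.4 km.

3.4 km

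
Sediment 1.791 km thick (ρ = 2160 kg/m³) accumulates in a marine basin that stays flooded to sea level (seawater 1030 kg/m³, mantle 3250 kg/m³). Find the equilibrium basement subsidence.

Submarine loading: the sediment displaces seawater, and the subsidence is in turn flooded, so s (ρ_m − ρ_w) = t (ρ_sed − ρ_w).
s = 1.791 km × (2160 − 1030) / (3250 − 1030) = 0.912 km.

0.912 km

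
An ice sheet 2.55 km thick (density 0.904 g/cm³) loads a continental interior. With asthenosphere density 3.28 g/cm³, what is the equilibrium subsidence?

0.703 km

In Airy isostatic equilibrium: the ice load ρ_ice t is balanced by mantle displaced below, ρ_m s.
s = t ρ_ice / ρ_m = 2.55 km × 0.904/3.28 = 0.703 km.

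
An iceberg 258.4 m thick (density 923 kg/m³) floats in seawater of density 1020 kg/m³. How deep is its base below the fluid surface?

234 m

Draft d = t ρ_obj/ρ_fluid = 258.4 m × 923/1020 = 234 m.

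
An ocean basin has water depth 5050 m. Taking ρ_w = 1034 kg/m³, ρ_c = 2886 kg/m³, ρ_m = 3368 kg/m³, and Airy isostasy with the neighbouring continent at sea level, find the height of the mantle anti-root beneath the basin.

Balancing pressure at the compensation depth: replacing crust with seawater at the top is compensated by replacing crust with mantle at the base: d (ρ_c − ρ_w) = a (ρ_m − ρ_c).
a = d (ρ_c − ρ_w)/(ρ_m − ρ_c) = 5050 m × 1852/482 = 19400 m.

19400 m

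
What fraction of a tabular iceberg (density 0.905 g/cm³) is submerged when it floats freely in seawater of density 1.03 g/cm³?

Submerged fraction = ρ_obj/ρ_fluid = 0.905/1.03 = 0.879.

0.879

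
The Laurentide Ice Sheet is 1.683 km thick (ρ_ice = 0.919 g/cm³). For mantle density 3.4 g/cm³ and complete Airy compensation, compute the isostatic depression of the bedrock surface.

Balancing pressure at the compensation depth: the ice load ρ_ice t is balanced by mantle displaced below, ρ_m s.
s = t ρ_ice / ρ_m = 1.683 km × 0.919/3.4 = 0.455 km.

0.455 km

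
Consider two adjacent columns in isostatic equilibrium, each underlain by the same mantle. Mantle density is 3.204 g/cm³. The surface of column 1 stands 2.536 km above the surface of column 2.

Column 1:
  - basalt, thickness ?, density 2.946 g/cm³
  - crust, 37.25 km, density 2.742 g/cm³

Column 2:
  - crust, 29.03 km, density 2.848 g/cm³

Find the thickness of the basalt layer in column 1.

4.85 km

Take the compensation level at the base of the deeper column (depth z_c below the surface of column 1) and equate Σ ρ_i t_i down to z_c; mantle fills any gap and the z_c terms cancel.
Column 1: x×2.946 + 37.25×2.742 + (z_c − 37.25 − x)×3.204
Column 2: 2.536×0 + 29.03×2.848 + (z_c − 2.536 − 29.03)×3.204
The z_c×3.204 term appears on both sides and cancels. Collect the known terms of each column as K = Σ(ρt)_known − 3.204 × (depth of known layers): K_1 = 102.1395 − 3.204×37.25 = −17.2095; K_2 = 82.67744 − 3.204×(2.536 + 29.03) = −18.460024.
Balance: K_1 − x×(3.204 − 2.946) = K_2, so x = (K_1 − K_2)/(3.204 − 2.946) = 1.25052/0.258 = 4.85 km.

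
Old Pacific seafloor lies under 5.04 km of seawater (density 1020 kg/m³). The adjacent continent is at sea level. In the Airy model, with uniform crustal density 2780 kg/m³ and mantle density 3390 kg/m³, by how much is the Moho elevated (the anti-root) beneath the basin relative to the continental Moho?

14.5 km

In Airy isostatic equilibrium: replacing crust with seawater at the top is compensated by replacing crust with mantle at the base: d (ρ_c − ρ_w) = a (ρ_m − ρ_c).
a = d (ρ_c − ρ_w)/(ρ_m − ρ_c) = 5.04 km × 1760/610 = 14.5 km.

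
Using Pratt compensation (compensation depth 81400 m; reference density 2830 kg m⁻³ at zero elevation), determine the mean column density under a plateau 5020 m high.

Pratt balance: ρ_ref D = ρ (D + h).
ρ = ρ_ref D/(D + h) = 2830 × 81400 m/(81400 m + 5020 m) = 2670 kg m⁻³.

2670 kg m⁻³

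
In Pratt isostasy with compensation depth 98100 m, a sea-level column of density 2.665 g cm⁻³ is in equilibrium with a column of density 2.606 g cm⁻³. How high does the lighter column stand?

ρ_ref D = ρ (D + h) → h = D (ρ_ref − ρ)/ρ.
h = 98100 m × (2.665 − 2.606)/2.606 = 2220 m.

2220 m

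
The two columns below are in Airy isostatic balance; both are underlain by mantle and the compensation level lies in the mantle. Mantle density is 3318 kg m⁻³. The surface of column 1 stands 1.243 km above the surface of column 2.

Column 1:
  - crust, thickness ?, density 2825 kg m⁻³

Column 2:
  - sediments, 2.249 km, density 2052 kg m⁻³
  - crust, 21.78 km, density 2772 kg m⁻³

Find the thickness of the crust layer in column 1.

Take the compensation level at the base of the deeper column (depth z_c below the surface of column 1) and equate Σ ρ_i t_i down to z_c; mantle fills any gap and the z_c terms cancel.
Column 1: x×2825 + (z_c − 0 − x)×3318
Column 2: 1.243×0 + 2.249×2052 + 21.78×2772 + (z_c − 1.243 − 24.029)×3318
The z_c×3318 term appears on both sides and cancels. Collect the known terms of each column as K = Σ(ρt)_known − 3318 × (depth of known layers): K_1 = 0 − 3318×0 = 0; K_2 = 64989.108 − 3318×(1.243 + 24.029) = −18863.388.
Balance: K_1 − x×(3318 − 2825) = K_2, so x = (K_1 − K_2)/(3318 − 2825) = 18863.4/493 = 38.3 km.

38.3 km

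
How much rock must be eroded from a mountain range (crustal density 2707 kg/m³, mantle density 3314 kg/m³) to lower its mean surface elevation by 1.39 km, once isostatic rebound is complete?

Net drop Δ = e − u = e − e ρ_c/ρ_m = e (ρ_m − ρ_c)/ρ_m.
e = Δ ρ_m/(ρ_m − ρ_c) = 1.39 km × 3314/607 = 7.59 km.

7.59 km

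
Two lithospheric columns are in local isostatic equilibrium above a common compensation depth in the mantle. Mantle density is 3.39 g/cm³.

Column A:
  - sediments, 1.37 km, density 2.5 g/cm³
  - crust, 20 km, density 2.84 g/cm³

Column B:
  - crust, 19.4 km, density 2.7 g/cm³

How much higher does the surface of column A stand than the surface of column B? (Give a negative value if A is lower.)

For any compensation level in the mantle, the mantle terms cancel and isostasy reduces to e = (Σt_A − Σt_B) − (Σ(ρt)_A − Σ(ρt)_B) / ρ_m.
Σt_A = 21.37 km; Σt_B = 19.4 km; Σ(ρt)_A = 60.225; Σ(ρt)_B = 52.38 (in km·g/cm³).
e = (21.37 − 19.4) − (60.225 − 52.38) / 3.39 = −0.344 km.

−0.344 km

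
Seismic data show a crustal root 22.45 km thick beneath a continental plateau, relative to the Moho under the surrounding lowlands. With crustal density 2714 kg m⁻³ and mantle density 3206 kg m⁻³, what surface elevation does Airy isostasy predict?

4.07 km

Balancing pressure at the compensation depth: ρ_c h = (ρ_m − ρ_c) r.
h = r (ρ_m − ρ_c) / ρ_c = 22.45 km × (3206 − 2714) / 2714 = 4.07 km.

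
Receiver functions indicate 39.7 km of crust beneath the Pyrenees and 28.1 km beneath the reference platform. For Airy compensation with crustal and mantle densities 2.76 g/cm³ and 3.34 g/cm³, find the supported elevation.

2.01 km

Excess crust Δ = 39.7 km − 28.1 km = 11.6 km, split between elevation h and root r with h + r = Δ.
Airy balance ρ_c h = (ρ_m − ρ_c) r gives r = h ρ_c/(ρ_m − ρ_c), so h (1 + ρ_c/(ρ_m − ρ_c)) = Δ, i.e. h = Δ (ρ_m − ρ_c)/ρ_m.
h = 11.6 km × 0.58/3.34 = 2.01 km.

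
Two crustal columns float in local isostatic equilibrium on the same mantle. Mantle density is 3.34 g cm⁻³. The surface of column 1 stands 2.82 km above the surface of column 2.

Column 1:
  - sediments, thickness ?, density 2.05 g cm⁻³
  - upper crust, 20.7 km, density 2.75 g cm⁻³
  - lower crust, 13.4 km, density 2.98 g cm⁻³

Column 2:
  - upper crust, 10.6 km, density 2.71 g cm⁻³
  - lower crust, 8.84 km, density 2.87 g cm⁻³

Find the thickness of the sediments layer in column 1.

2.49 km

Take the compensation level at the base of the deeper column (depth z_c below the surface of column 1) and equate Σ ρ_i t_i down to z_c; mantle fills any gap and the z_c terms cancel.
Column 1: x×2.05 + 20.7×2.75 + 13.4×2.98 + (z_c − 34.1 − x)×3.34
Column 2: 2.82×0 + 10.6×2.71 + 8.84×2.87 + (z_c − 2.82 − 19.44)×3.34
The z_c×3.34 term appears on both sides and cancels. Collect the known terms of each column as K = Σ(ρt)_known − 3.34 × (depth of known layers): K_1 = 96.857 − 3.34×34.1 = −17.037; K_2 = 54.0968 − 3.34×(2.82 + 19.44) = −20.2516.
Balance: K_1 − x×(3.34 − 2.05) = K_2, so x = (K_1 − K_2)/(3.34 − 2.05) = 3.2146/1.29 = 2.49 km.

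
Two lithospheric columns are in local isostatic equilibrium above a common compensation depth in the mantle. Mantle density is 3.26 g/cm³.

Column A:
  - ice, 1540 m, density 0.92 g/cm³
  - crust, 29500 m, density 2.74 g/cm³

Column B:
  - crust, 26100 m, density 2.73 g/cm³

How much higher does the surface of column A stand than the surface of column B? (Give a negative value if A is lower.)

1570 m

For any compensation level in the mantle, the mantle terms cancel and isostasy reduces to e = (Σt_A − Σt_B) − (Σ(ρt)_A − Σ(ρt)_B) / ρ_m.
Σt_A = 31040 m; Σt_B = 26100 m; Σ(ρt)_A = 82246.8; Σ(ρt)_B = 71253 (in m·g/cm³).
e = (31040 − 26100) − (82246.8 − 71253) / 3.26 = 1570 m.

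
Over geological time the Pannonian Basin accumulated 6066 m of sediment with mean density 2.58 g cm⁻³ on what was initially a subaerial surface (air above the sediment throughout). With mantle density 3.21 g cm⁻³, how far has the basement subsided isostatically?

4880 m

Subaerial load: s = t ρ_sed / ρ_m = 6066 m × 2.58/3.21 = 4880 m.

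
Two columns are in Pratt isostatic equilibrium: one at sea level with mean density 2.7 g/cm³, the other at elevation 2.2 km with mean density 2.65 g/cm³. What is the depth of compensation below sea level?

117 km

ρ_ref D = ρ (D + h) → D (ρ_ref − ρ) = ρ h.
D = ρ h/(ρ_ref − ρ) = 2.65 × 2.2 km/(2.7 − 2.65) = 117 km.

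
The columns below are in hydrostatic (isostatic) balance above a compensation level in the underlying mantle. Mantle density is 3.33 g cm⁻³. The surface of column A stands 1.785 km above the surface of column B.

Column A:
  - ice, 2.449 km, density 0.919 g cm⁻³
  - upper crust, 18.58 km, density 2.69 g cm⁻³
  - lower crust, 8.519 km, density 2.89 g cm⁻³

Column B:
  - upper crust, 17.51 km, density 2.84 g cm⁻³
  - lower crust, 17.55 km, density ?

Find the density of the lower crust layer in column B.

2.93 g cm⁻³

Take the compensation level at the base of the deeper column (depth z_c below the surface of column A) and equate Σ ρ_i t_i down to z_c; mantle fills any gap and the z_c terms cancel.
Column A: 2.449×0.919 + 18.58×2.69 + 8.519×2.89 + (z_c − 29.548)×3.33
Column B: 1.785×0 + 17.51×2.84 + 17.55×ρ + (z_c − 1.785 − 35.06)×3.33
The z_c×3.33 term appears on both sides and cancels. Collect the known terms of each column as K = Σ(ρt)_known − 3.33 × (depth of known layers): K_A = 76.850741 − 3.33×29.548 = −21.544099; K_B = 49.7284 − 3.33×(1.785 + 35.06) = −72.96545.
Balance: K_A = K_B + 17.55×ρ, so ρ = (K_A − K_B)/17.55 = 51.4214/17.55 = 2.93 g cm⁻³.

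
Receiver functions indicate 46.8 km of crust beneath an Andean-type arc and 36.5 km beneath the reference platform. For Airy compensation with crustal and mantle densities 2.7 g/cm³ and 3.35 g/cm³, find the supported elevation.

2 km

Excess crust Δ = 46.8 km − 36.5 km = 10.3 km, split between elevation h and root r with h + r = Δ.
Airy balance ρ_c h = (ρ_m − ρ_c) r gives r = h ρ_c/(ρ_m − ρ_c), so h (1 + ρ_c/(ρ_m − ρ_c)) = Δ, i.e. h = Δ (ρ_m − ρ_c)/ρ_m.
h = 10.3 km × 0.65/3.35 = 2 km.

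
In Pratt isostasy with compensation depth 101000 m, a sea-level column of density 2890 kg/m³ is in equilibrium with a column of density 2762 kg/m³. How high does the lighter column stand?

4680 m

ρ_ref D = ρ (D + h) → h = D (ρ_ref − ρ)/ρ.
h = 101000 m × (2890 − 2762)/2762 = 4680 m.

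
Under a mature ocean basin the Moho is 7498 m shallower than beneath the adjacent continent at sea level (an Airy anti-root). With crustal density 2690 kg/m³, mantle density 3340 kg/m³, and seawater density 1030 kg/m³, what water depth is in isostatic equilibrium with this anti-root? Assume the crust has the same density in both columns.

2940 m

Replacing a thickness d of crust by seawater at the top must be balanced by replacing crust with mantle at the base: d (ρ_c − ρ_w) = a (ρ_m − ρ_c).
d = a (ρ_m − ρ_c)/(ρ_c − ρ_w) = 7498 m × 650/1660 = 2940 m.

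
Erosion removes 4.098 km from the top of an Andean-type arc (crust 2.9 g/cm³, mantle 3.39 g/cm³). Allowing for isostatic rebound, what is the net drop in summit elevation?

0.592 km

Rebound u = e ρ_c/ρ_m = 4.098 km × 2.9/3.39 = 3.506 km.
Net surface drop = e − u = 4.098 km − 3.506 km = e (ρ_m − ρ_c)/ρ_m = 0.592 km.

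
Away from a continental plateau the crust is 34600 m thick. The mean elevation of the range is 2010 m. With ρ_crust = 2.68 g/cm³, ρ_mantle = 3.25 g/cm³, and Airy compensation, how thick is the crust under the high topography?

46100 m

Root depth r = h ρ_c / (ρ_m − ρ_c) = 2010 m × 2.68 / 0.57 = 9451 m.
Total thickness = T + h + r = 34600 m + 2010 m + 9451 m = 46100 m.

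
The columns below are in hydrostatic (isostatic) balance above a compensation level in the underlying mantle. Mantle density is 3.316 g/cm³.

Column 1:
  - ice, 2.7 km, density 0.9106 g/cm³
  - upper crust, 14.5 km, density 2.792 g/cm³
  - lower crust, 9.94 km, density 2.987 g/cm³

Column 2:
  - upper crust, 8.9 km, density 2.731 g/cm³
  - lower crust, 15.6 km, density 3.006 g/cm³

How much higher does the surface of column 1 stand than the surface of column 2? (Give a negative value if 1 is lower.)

For any compensation level in the mantle, the mantle terms cancel and isostasy reduces to e = (Σt_1 − Σt_2) − (Σ(ρt)_1 − Σ(ρt)_2) / ρ_m.
Σt_1 = 27.14 km; Σt_2 = 24.5 km; Σ(ρt)_1 = 72.6334; Σ(ρt)_2 = 71.1995 (in km·g/cm³).
e = (27.14 − 24.5) − (72.6334 − 71.1995) / 3.316 = 2.21 km.

2.21 km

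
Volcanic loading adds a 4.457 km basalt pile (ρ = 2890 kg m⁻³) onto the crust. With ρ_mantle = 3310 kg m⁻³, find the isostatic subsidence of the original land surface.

Subaerial loading: s = t ρ_load / ρ_m.
s = 4.457 km × 2890/3310 = 3.89 km.

3.89 km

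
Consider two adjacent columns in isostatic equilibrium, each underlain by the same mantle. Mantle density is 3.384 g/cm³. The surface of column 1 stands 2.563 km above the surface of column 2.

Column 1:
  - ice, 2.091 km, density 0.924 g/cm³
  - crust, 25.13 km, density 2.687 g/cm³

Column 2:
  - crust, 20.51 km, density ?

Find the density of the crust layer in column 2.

Take the compensation level at the base of the deeper column (depth z_c below the surface of column 1) and equate Σ ρ_i t_i down to z_c; mantle fills any gap and the z_c terms cancel.
Column 1: 2.091×0.924 + 25.13×2.687 + (z_c − 27.221)×3.384
Column 2: 2.563×0 + 20.51×ρ + (z_c − 2.563 − 20.51)×3.384
The z_c×3.384 term appears on both sides and cancels. Collect the known terms of each column as K = Σ(ρt)_known − 3.384 × (depth of known layers): K_1 = 69.456394 − 3.384×27.221 = −22.65947; K_2 = 0 − 3.384×(2.563 + 20.51) = −78.079032.
Balance: K_1 = K_2 + 20.51×ρ, so ρ = (K_1 − K_2)/20.51 = 55.4196/20.51 = 2.7 g/cm³.

2.7 g/cm³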